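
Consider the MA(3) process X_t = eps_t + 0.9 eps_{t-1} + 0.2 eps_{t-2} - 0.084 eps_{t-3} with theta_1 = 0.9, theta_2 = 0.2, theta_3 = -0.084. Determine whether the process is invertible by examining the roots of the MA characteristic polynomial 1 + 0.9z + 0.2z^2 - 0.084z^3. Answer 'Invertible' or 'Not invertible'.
\text{Invertible}

The MA(q) characteristic polynomial is P(z) = 1 + 0.9z + 0.2z^2 - 0.084z^3.
Invertibility requires all roots to lie outside the unit circle, i.e. |z| > 1 for every root.
Degree 3: look for a simple real root z0 first, then factor out (1 - z/z0) and solve the remaining quadratic.
Testing z0 = 5: P(5) = 1 + (0.9)(5) + (0.2)(5)^2 + (-0.084)(5)^3
  = 1 + (4.5) + (5) + (-10.5) = 0.  So z_0 = 5 is a root, |z_0| = 5.
Divide out the factor (1 - 0.2 z) = (1 - z/z0) (since 1/z0 = 0.2):
  P(z) = (1 - 0.2 z)(1 + (1.1) z + (0.42) z^2)
  [check: z-coef 1.1 - (0.2) = 0.9; z^2-coef 0.42 - (0.2)(1.1) = 0.2; z^3-coef -(0.2)(0.42) = -0.084.]
Remaining roots from the quadratic factor 1 + (1.1) z + (0.42) z^2:
  Set 1 + (1.1) z + (0.42) z^2 = 0, i.e. a z^2 + b z + c = 0 with a = 0.42, b = 1.1, c = 1.
  Discriminant D = b^2 - 4ac = (1.1)^2 - 4*(0.42)*1 = 1.21 - (1.68) = -0.47.
  D < 0, so the roots are the complex-conjugate pair z = (-b +/- i sqrt(-D)) / (2a) = -1.3095 +/- 0.8161i.
  For a conjugate pair |z|^2 = z * conj(z) = (product of roots) = c/a = 1/(0.42) = 2.380952, so |z| = sqrt(2.380952) = 1.543 for both roots.
Moduli of all roots: 5.0000, 1.5430, 1.5430.
All moduli strictly greater than 1? Yes.
Verdict: Invertible.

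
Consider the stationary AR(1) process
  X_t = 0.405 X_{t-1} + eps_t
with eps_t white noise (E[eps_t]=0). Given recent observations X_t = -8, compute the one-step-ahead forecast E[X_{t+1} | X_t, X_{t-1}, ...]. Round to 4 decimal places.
E[X_{t+1} \mid \mathcal F_t] = -3.2400

For an AR(p) model X_t = c + sum_i phi_i X_{t-i} + eps_t, the
one-step-ahead conditional mean is
  E[X_{t+1} | X_t, ...] = c + sum_i phi_i X_{t+1-i}.
Substitute known values:
  E[X_{t+1} | ...] = (0.405) * (-8)
                   = -3.2400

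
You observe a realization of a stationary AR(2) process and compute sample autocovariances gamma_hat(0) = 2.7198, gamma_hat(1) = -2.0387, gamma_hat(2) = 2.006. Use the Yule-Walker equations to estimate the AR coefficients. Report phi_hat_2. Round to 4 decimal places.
\hat\phi_{2} = 0.4010

The Yule-Walker equations for an AR(p) process read, in matrix form,
  Gamma_p phi = r_p,   with   (Gamma_p)_{ij} = gamma(|i - j|),
                       (r_p)_i = gamma(i),   i,j = 1..p.
Substitute the sample gammas (Toeplitz matrix and right-hand side of size 2):
  Gamma_p = [[2.7198, -2.0387], [-2.0387, 2.7198]]
  r_p     = [-2.0387, 2.006]
Written out:
  2.7198 phi_1 - 2.0387 phi_2 = -2.0387
  -2.0387 phi_1 + 2.7198 phi_2 = 2.006
Solve by Cramer's rule:
  det = gamma(0)^2 - gamma(1)^2 = (2.7198)^2 - (-2.0387)^2 = 7.39731204 - 4.15629769 = 3.24101435
  phi_hat_1 = [gamma(1) gamma(0) - gamma(1) gamma(2)] / det = [(-2.0387)(2.7198) - (-2.0387)(2.006)] / 3.24101435 = -1.45522406 / 3.24101435 = -0.449
  phi_hat_2 = [gamma(0) gamma(2) - gamma(1)^2] / det = [(2.7198)(2.006) - (-2.0387)^2] / 3.24101435 = 1.29962111 / 3.24101435 = 0.401
So phi_hat = [-0.4490, 0.4010].
Therefore phi_hat_2 = 0.4010.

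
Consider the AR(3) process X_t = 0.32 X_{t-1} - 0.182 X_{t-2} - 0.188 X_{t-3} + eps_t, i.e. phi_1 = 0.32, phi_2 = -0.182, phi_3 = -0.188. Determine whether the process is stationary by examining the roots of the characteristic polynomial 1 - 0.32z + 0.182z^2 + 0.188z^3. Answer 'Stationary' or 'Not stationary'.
\text{Stationary}

The AR(p) characteristic polynomial is P(z) = 1 - 0.32z + 0.182z^2 + 0.188z^3.
Stationarity requires all roots to lie outside the unit circle, i.e. |z| > 1 for every root.
Degree 3: look for a simple real root z0 first, then factor out (1 - z/z0) and solve the remaining quadratic.
Testing z0 = -2.5: P(-2.5) = 1 + (-0.32)(-2.5) + (0.182)(-2.5)^2 + (0.188)(-2.5)^3
  = 1 + (0.8) + (1.1375) + (-2.9375) = 0.  So z_0 = -2.5 is a root, |z_0| = 2.5.
Divide out the factor (1 + 0.4 z) = (1 - z/z0) (since 1/z0 = -0.4):
  P(z) = (1 + 0.4 z)(1 + (-0.72) z + (0.47) z^2)
  [check: z-coef -0.72 - (-0.4) = -0.32; z^2-coef 0.47 - (-0.4)(-0.72) = 0.182; z^3-coef -(-0.4)(0.47) = 0.188.]
Remaining roots from the quadratic factor 1 + (-0.72) z + (0.47) z^2:
  Set 1 + (-0.72) z + (0.47) z^2 = 0, i.e. a z^2 + b z + c = 0 with a = 0.47, b = -0.72, c = 1.
  Discriminant D = b^2 - 4ac = (-0.72)^2 - 4*(0.47)*1 = 0.5184 - (1.88) = -1.3616.
  D < 0, so the roots are the complex-conjugate pair z = (-b +/- i sqrt(-D)) / (2a) = 0.766 +/- 1.2414i.
  For a conjugate pair |z|^2 = z * conj(z) = (product of roots) = c/a = 1/(0.47) = 2.12766, so |z| = sqrt(2.12766) = 1.4586 for both roots.
Moduli of all roots: 2.5000, 1.4586, 1.4586.
All moduli strictly greater than 1? Yes.
Verdict: Stationary.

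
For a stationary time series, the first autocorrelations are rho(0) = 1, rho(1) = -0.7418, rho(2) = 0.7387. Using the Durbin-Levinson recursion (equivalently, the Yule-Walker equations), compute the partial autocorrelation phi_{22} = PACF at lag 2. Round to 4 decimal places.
\phi_{22} = 0.4190

The PACF at lag k is phi_{kk}, the last component of the solution
to the Yule-Walker system G_k phi = r_k where
  (G_k)_{ij} = rho(|i - j|), (r_k)_i = rho(i), i,j = 1..k.
Equivalently, Durbin-Levinson gives phi_{kk} iteratively:
  phi_{11} = rho(1)
  phi_{kk} = [rho(k) - sum_{j=1..k-1} phi_{k-1,j} rho(k-j)]
            / [1 - sum_{j=1..k-1} phi_{k-1,j} rho(j)],
  phi_{k,j} = phi_{k-1,j} - phi_{kk} phi_{k-1,k-j},  j = 1..k-1.
Step k = 1:
  phi_11 = rho(1) = -0.7418.
Step k = 2:
  phi_22 = [rho(2) - phi_11 rho(1)] / [1 - phi_11 rho(1)] = [0.7387 - (-0.7418)(-0.7418)] / [1 - (-0.7418)(-0.7418)]
         = 0.18843276 / 0.44973276 = 0.419.
Therefore phi_{22} = 0.4190.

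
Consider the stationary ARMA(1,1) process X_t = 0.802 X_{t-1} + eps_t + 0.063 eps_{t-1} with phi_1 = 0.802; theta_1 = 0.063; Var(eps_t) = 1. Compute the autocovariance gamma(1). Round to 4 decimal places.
\gamma(1) = 2.5468

Multiply the model equation by X_{t-k} and take expectations. With theta_0 = psi_0 = 1 and psi_j the MA(infinity) weights, this gives
  gamma(k) - sum_i phi_i gamma(k-i) = c_k,
  c_k = sigma^2 * sum_{j=k..q} theta_j psi_{j-k}   (c_k = 0 for k > q),
using gamma(-m) = gamma(m).
psi-weights needed (psi_j = theta_j + sum_i phi_i psi_{j-i}):
  psi_1 = theta_1 + phi_1 = 0.063 + (0.802) = 0.865
Right-hand sides:
  c_0 = sigma^2 (1 + theta_1 psi_1) = 1 * (1 + (0.063)(0.865)) = 1 * 1.054495 = 1.054495
  c_1 = sigma^2 theta_1 = 1 * (0.063) = 0.063
  c_2 = 0
Equations for k = 0 and k = 1 (AR order 1):
  gamma(0) = phi_1 gamma(1) + c_0
  gamma(1) = phi_1 gamma(0) + c_1
Substituting the second into the first: gamma(0) (1 - phi_1^2) = c_0 + phi_1 c_1, so
  gamma(0) = (c_0 + phi_1 c_1) / (1 - phi_1^2) = (1.054495 + (0.802)(0.063)) / (1 - (0.802)^2) = 1.105021 / 0.356796 = 3.097067.
  gamma(1) = phi_1 gamma(0) + c_1 = (0.802)(3.097067) + (0.063) = 2.546847.
Therefore gamma(1) = 2.5468 (to 4 decimal places).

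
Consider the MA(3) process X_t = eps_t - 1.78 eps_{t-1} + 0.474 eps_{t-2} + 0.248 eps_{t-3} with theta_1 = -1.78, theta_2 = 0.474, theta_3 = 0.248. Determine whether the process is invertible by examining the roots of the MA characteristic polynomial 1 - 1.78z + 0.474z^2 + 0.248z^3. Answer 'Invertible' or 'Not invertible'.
\text{Not invertible}

The MA(q) characteristic polynomial is P(z) = 1 - 1.78z + 0.474z^2 + 0.248z^3.
Invertibility requires all roots to lie outside the unit circle, i.e. |z| > 1 for every root.
Degree 3: look for a simple real root z0 first, then factor out (1 - z/z0) and solve the remaining quadratic.
Testing z0 = 1.25: P(1.25) = 1 + (-1.78)(1.25) + (0.474)(1.25)^2 + (0.248)(1.25)^3
  = 1 + (-2.225) + (0.740625) + (0.484375) = 0.  So z_0 = 1.25 is a root, |z_0| = 1.25.
Divide out the factor (1 - 0.8 z) = (1 - z/z0) (since 1/z0 = 0.8):
  P(z) = (1 - 0.8 z)(1 + (-0.98) z + (-0.31) z^2)
  [check: z-coef -0.98 - (0.8) = -1.78; z^2-coef -0.31 - (0.8)(-0.98) = 0.474; z^3-coef -(0.8)(-0.31) = 0.248.]
Remaining roots from the quadratic factor 1 + (-0.98) z + (-0.31) z^2:
  Set 1 + (-0.98) z + (-0.31) z^2 = 0, i.e. a z^2 + b z + c = 0 with a = -0.31, b = -0.98, c = 1.
  Discriminant D = b^2 - 4ac = (-0.98)^2 - 4*(-0.31)*1 = 0.9604 - (-1.24) = 2.2004.
  D >= 0, so the roots are real: z = (-b +/- sqrt(D)) / (2a) = (0.98 +/- 1.483375) / (-0.62).
    z_1 = (0.98 + 1.483375) / (-0.62) = -3.9732,   |z_1| = 3.9732.
    z_2 = (0.98 - 1.483375) / (-0.62) = 0.8119,   |z_2| = 0.8119.
Moduli of all roots: 1.2500, 3.9732, 0.8119.
All moduli strictly greater than 1? No.
Verdict: Not invertible.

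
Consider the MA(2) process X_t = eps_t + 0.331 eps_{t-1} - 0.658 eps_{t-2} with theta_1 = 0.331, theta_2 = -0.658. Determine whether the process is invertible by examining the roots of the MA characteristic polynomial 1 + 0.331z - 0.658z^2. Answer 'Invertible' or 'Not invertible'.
\text{Invertible}

The MA(q) characteristic polynomial is P(z) = 1 + 0.331z - 0.658z^2.
Invertibility requires all roots to lie outside the unit circle, i.e. |z| > 1 for every root.
Set 1 + (0.331) z + (-0.658) z^2 = 0, i.e. a z^2 + b z + c = 0 with a = -0.658, b = 0.331, c = 1.
Discriminant D = b^2 - 4ac = (0.331)^2 - 4*(-0.658)*1 = 0.109561 - (-2.632) = 2.741561.
D >= 0, so the roots are real: z = (-b +/- sqrt(D)) / (2a) = (-0.331 +/- 1.655766) / (-1.316).
  z_1 = (-0.331 + 1.655766) / (-1.316) = -1.0067,   |z_1| = 1.0067.
  z_2 = (-0.331 - 1.655766) / (-1.316) = 1.5097,   |z_2| = 1.5097.
Moduli of all roots: 1.0067, 1.5097.
All moduli strictly greater than 1? Yes.
Verdict: Invertible.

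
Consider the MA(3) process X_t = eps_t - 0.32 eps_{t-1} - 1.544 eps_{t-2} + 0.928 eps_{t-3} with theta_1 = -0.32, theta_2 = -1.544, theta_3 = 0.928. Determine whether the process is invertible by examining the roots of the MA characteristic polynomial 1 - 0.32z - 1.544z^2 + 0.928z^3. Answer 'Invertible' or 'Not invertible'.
\text{Not invertible}

The MA(q) characteristic polynomial is P(z) = 1 - 0.32z - 1.544z^2 + 0.928z^3.
Invertibility requires all roots to lie outside the unit circle, i.e. |z| > 1 for every root.
Degree 3: look for a simple real root z0 first, then factor out (1 - z/z0) and solve the remaining quadratic.
Testing z0 = 1.25: P(1.25) = 1 + (-0.32)(1.25) + (-1.544)(1.25)^2 + (0.928)(1.25)^3
  = 1 + (-0.4) + (-2.4125) + (1.8125) = 0.  So z_0 = 1.25 is a root, |z_0| = 1.25.
Divide out the factor (1 - 0.8 z) = (1 - z/z0) (since 1/z0 = 0.8):
  P(z) = (1 - 0.8 z)(1 + (0.48) z + (-1.16) z^2)
  [check: z-coef 0.48 - (0.8) = -0.32; z^2-coef -1.16 - (0.8)(0.48) = -1.544; z^3-coef -(0.8)(-1.16) = 0.928.]
Remaining roots from the quadratic factor 1 + (0.48) z + (-1.16) z^2:
  Set 1 + (0.48) z + (-1.16) z^2 = 0, i.e. a z^2 + b z + c = 0 with a = -1.16, b = 0.48, c = 1.
  Discriminant D = b^2 - 4ac = (0.48)^2 - 4*(-1.16)*1 = 0.2304 - (-4.64) = 4.8704.
  D >= 0, so the roots are real: z = (-b +/- sqrt(D)) / (2a) = (-0.48 +/- 2.206898) / (-2.32).
    z_1 = (-0.48 + 2.206898) / (-2.32) = -0.7444,   |z_1| = 0.7444.
    z_2 = (-0.48 - 2.206898) / (-2.32) = 1.1581,   |z_2| = 1.1581.
Moduli of all roots: 1.2500, 0.7444, 1.1581.
All moduli strictly greater than 1? No.
Verdict: Not invertible.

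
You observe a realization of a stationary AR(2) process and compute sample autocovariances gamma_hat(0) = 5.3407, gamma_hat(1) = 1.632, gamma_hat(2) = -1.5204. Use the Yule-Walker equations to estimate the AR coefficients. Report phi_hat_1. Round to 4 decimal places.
\hat\phi_{1} = 0.4330

The Yule-Walker equations for an AR(p) process read, in matrix form,
  Gamma_p phi = r_p,   with   (Gamma_p)_{ij} = gamma(|i - j|),
                       (r_p)_i = gamma(i),   i,j = 1..p.
Substitute the sample gammas (Toeplitz matrix and right-hand side of size 2):
  Gamma_p = [[5.3407, 1.632], [1.632, 5.3407]]
  r_p     = [1.632, -1.5204]
Written out:
  5.3407 phi_1 + 1.632 phi_2 = 1.632
  1.632 phi_1 + 5.3407 phi_2 = -1.5204
Solve by Cramer's rule:
  det = gamma(0)^2 - gamma(1)^2 = (5.3407)^2 - (1.632)^2 = 28.52307649 - 2.663424 = 25.85965249
  phi_hat_1 = [gamma(1) gamma(0) - gamma(1) gamma(2)] / det = [(1.632)(5.3407) - (1.632)(-1.5204)] / 25.85965249 = 11.1973152 / 25.85965249 = 0.433
  phi_hat_2 = [gamma(0) gamma(2) - gamma(1)^2] / det = [(5.3407)(-1.5204) - (1.632)^2] / 25.85965249 = -10.78342428 / 25.85965249 = -0.417
So phi_hat = [0.4330, -0.4170].
Therefore phi_hat_1 = 0.4330.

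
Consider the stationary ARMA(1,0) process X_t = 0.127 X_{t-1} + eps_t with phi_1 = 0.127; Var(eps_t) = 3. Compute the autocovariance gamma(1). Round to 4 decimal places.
\gamma(1) = 0.3872

Multiply the model equation by X_{t-k} and take expectations. With theta_0 = psi_0 = 1 and psi_j the MA(infinity) weights, this gives
  gamma(k) - sum_i phi_i gamma(k-i) = c_k,
  c_k = sigma^2 * sum_{j=k..q} theta_j psi_{j-k}   (c_k = 0 for k > q),
using gamma(-m) = gamma(m).
Pure AR (q = 0): c_0 = sigma^2 = 3, c_k = 0 for k >= 1.
Equations for k = 0 and k = 1 (AR order 1):
  gamma(0) = phi_1 gamma(1) + c_0
  gamma(1) = phi_1 gamma(0) + c_1
Substituting the second into the first: gamma(0) (1 - phi_1^2) = c_0 + phi_1 c_1, so
  gamma(0) = c_0 / (1 - phi_1^2) = 3 / (1 - (0.127)^2) = 3 / 0.983871 = 3.04918.
  gamma(1) = phi_1 gamma(0) = (0.127)(3.04918) = 0.387246.
Therefore gamma(1) = 0.3872 (to 4 decimal places).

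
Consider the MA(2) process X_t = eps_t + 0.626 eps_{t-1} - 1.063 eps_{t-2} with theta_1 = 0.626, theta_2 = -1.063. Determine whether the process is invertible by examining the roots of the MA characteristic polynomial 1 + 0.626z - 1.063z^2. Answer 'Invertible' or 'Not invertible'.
\text{Not invertible}

The MA(q) characteristic polynomial is P(z) = 1 + 0.626z - 1.063z^2.
Invertibility requires all roots to lie outside the unit circle, i.e. |z| > 1 for every root.
Set 1 + (0.626) z + (-1.063) z^2 = 0, i.e. a z^2 + b z + c = 0 with a = -1.063, b = 0.626, c = 1.
Discriminant D = b^2 - 4ac = (0.626)^2 - 4*(-1.063)*1 = 0.391876 - (-4.252) = 4.643876.
D >= 0, so the roots are real: z = (-b +/- sqrt(D)) / (2a) = (-0.626 +/- 2.154965) / (-2.126).
  z_1 = (-0.626 + 2.154965) / (-2.126) = -0.7192,   |z_1| = 0.7192.
  z_2 = (-0.626 - 2.154965) / (-2.126) = 1.3081,   |z_2| = 1.3081.
Moduli of all roots: 0.7192, 1.3081.
All moduli strictly greater than 1? No.
Verdict: Not invertible.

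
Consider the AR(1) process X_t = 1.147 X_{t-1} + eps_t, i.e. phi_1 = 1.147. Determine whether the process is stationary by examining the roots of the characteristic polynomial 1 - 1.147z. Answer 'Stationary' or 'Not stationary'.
\text{Not stationary}

The AR(p) characteristic polynomial is P(z) = 1 - 1.147z.
Stationarity requires all roots to lie outside the unit circle, i.e. |z| > 1 for every root.
This is linear in z: 1 + (-1.147) z = 0  =>  z = -1/(-1.147) = 0.87184,  |z| = 0.87184.
Moduli of all roots: 0.8718.
All moduli strictly greater than 1? No.
Verdict: Not stationary.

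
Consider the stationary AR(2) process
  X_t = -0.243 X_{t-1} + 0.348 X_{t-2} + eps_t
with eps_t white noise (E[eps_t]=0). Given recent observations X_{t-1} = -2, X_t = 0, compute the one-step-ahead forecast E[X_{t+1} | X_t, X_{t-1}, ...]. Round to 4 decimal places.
E[X_{t+1} \mid \mathcal F_t] = -0.6960

For an AR(p) model X_t = c + sum_i phi_i X_{t-i} + eps_t, the
one-step-ahead conditional mean is
  E[X_{t+1} | X_t, ...] = c + sum_i phi_i X_{t+1-i}.
Substitute known values:
  E[X_{t+1} | ...] = (-0.243) * (0) + (0.348) * (-2)
                   = -0.6960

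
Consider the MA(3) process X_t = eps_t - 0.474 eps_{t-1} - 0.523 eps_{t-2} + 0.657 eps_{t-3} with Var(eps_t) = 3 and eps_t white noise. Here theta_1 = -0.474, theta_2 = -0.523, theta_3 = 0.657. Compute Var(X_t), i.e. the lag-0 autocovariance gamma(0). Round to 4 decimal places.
\gamma(0) = 5.7896

For an MA(q) process X_t = eps_t + sum_i theta_i eps_{t-i} with
Var(eps_t) = sigma^2, the variance is
  gamma(0) = sigma^2 * (1 + sum_i theta_i^2).
  sum_i theta_i^2 = (-0.474)^2 + (-0.523)^2 + (0.657)^2 = 0.224676 + 0.273529 + 0.431649 = 0.929854.
  gamma(0) = 3 * (1 + 0.929854) = 3 * 1.929854 = 5.789562, which rounds to 5.7896.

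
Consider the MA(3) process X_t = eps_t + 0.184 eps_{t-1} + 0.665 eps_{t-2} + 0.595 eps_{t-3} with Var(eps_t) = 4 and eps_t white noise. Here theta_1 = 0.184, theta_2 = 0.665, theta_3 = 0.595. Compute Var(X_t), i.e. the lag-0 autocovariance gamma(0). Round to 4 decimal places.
\gamma(0) = 7.3204

For an MA(q) process X_t = eps_t + sum_i theta_i eps_{t-i} with
Var(eps_t) = sigma^2, the variance is
  gamma(0) = sigma^2 * (1 + sum_i theta_i^2).
  sum_i theta_i^2 = (0.184)^2 + (0.665)^2 + (0.595)^2 = 0.033856 + 0.442225 + 0.354025 = 0.830106.
  gamma(0) = 4 * (1 + 0.830106) = 4 * 1.830106 = 7.320424, which rounds to 7.3204.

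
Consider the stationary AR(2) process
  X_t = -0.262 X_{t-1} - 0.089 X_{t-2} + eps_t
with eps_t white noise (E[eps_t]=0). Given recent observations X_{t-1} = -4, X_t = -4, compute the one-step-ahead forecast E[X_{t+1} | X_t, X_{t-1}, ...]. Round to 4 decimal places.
E[X_{t+1} \mid \mathcal F_t] = 1.4040

For an AR(p) model X_t = c + sum_i phi_i X_{t-i} + eps_t, the
one-step-ahead conditional mean is
  E[X_{t+1} | X_t, ...] = c + sum_i phi_i X_{t+1-i}.
Substitute known values:
  E[X_{t+1} | ...] = (-0.262) * (-4) + (-0.089) * (-4)
                   = 1.4040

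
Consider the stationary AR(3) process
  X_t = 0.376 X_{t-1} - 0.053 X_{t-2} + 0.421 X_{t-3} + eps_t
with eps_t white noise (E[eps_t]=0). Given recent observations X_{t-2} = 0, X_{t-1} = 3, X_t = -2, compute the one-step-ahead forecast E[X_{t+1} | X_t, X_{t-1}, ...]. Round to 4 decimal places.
E[X_{t+1} \mid \mathcal F_t] = -0.9110

For an AR(p) model X_t = c + sum_i phi_i X_{t-i} + eps_t, the
one-step-ahead conditional mean is
  E[X_{t+1} | X_t, ...] = c + sum_i phi_i X_{t+1-i}.
Substitute known values:
  E[X_{t+1} | ...] = (0.376) * (-2) + (-0.053) * (3) + (0.421) * (0)
                   = -0.9110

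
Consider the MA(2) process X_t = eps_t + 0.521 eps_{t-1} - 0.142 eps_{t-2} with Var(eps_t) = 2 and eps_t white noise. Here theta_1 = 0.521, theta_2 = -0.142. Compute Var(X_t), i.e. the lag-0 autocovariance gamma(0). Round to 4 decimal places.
\gamma(0) = 2.5832

For an MA(q) process X_t = eps_t + sum_i theta_i eps_{t-i} with
Var(eps_t) = sigma^2, the variance is
  gamma(0) = sigma^2 * (1 + sum_i theta_i^2).
  sum_i theta_i^2 = (0.521)^2 + (-0.142)^2 = 0.271441 + 0.020164 = 0.291605.
  gamma(0) = 2 * (1 + 0.291605) = 2 * 1.291605 = 2.58321, which rounds to 2.5832.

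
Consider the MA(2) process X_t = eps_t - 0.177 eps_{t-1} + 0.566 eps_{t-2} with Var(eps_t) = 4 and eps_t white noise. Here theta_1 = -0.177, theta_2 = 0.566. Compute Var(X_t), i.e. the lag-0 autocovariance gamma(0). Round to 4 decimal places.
\gamma(0) = 5.4067

For an MA(q) process X_t = eps_t + sum_i theta_i eps_{t-i} with
Var(eps_t) = sigma^2, the variance is
  gamma(0) = sigma^2 * (1 + sum_i theta_i^2).
  sum_i theta_i^2 = (-0.177)^2 + (0.566)^2 = 0.031329 + 0.320356 = 0.351685.
  gamma(0) = 4 * (1 + 0.351685) = 4 * 1.351685 = 5.40674, which rounds to 5.4067.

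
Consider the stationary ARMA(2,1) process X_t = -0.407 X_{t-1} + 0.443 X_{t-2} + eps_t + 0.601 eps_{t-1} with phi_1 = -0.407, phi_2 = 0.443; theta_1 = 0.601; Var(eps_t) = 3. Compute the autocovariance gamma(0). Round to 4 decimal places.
\gamma(0) = 3.8672

Multiply the model equation by X_{t-k} and take expectations. With theta_0 = psi_0 = 1 and psi_j the MA(infinity) weights, this gives
  gamma(k) - sum_i phi_i gamma(k-i) = c_k,
  c_k = sigma^2 * sum_{j=k..q} theta_j psi_{j-k}   (c_k = 0 for k > q),
using gamma(-m) = gamma(m).
psi-weights needed (psi_j = theta_j + sum_i phi_i psi_{j-i}):
  psi_1 = theta_1 + phi_1 = 0.601 + (-0.407) = 0.194
Right-hand sides:
  c_0 = sigma^2 (1 + theta_1 psi_1) = 3 * (1 + (0.601)(0.194)) = 3 * 1.116594 = 3.349782
  c_1 = sigma^2 theta_1 = 3 * (0.601) = 1.803
  c_2 = 0
Equations for k = 0, 1, 2 (AR order 2, c_2 = 0):
  (E0) gamma(0) = phi_1 gamma(1) + phi_2 gamma(2) + c_0
  (E1) gamma(1) = phi_1 gamma(0) + phi_2 gamma(1) + c_1
  (E2) gamma(2) = phi_1 gamma(1) + phi_2 gamma(0)
From (E1): gamma(1) = A gamma(0) + B with
  A = phi_1 / (1 - phi_2) = -0.407 / 0.557 = -0.7307,   B = c_1 / (1 - phi_2) = 1.803 / 0.557 = 3.236984.
Insert (E2) into (E0): gamma(0) (1 - phi_2^2) = phi_1 (1 + phi_2) gamma(1) + c_0.
  phi_1 (1 + phi_2) = (-0.407)(1.443) = -0.587301,   1 - phi_2^2 = 0.803751.
Replace gamma(1) by A gamma(0) + B and collect gamma(0):
  gamma(0) [0.803751 - (-0.587301)(-0.7307)] = (-0.587301)(3.236984) + 3.349782
  gamma(0) * 0.37461 = 1.448698
  gamma(0) = 1.448698 / 0.37461 = 3.867216.
Therefore gamma(0) = 3.8672 (to 4 decimal places).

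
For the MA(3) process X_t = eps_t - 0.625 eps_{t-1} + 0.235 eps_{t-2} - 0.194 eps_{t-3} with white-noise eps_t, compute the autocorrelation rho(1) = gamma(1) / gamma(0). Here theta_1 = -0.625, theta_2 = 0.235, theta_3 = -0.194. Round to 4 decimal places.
\rho(1) = -0.5510

For an MA(q) process with theta_0 = 1, the autocovariance is
  gamma(k) = sigma^2 * sum_{i=0..q-k} theta_i * theta_{i+k},
and rho(k) = gamma(k) / gamma(0). Sigma^2 cancels.
  numerator   = (1)*(-0.625) + (-0.625)*(0.235) + (0.235)*(-0.194) = -0.817465.
  denominator = (1)^2 + (-0.625)^2 + (0.235)^2 + (-0.194)^2 = 1.483486.
  rho(1) = -0.817465 / 1.483486 = -0.5510.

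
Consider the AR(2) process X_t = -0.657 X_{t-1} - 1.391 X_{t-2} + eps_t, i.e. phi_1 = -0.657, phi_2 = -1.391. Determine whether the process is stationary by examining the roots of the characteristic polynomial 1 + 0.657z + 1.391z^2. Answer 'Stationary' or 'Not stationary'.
\text{Not stationary}

The AR(p) characteristic polynomial is P(z) = 1 + 0.657z + 1.391z^2.
Stationarity requires all roots to lie outside the unit circle, i.e. |z| > 1 for every root.
Set 1 + (0.657) z + (1.391) z^2 = 0, i.e. a z^2 + b z + c = 0 with a = 1.391, b = 0.657, c = 1.
Discriminant D = b^2 - 4ac = (0.657)^2 - 4*(1.391)*1 = 0.431649 - (5.564) = -5.132351.
D < 0, so the roots are the complex-conjugate pair z = (-b +/- i sqrt(-D)) / (2a) = -0.2362 +/- 0.8143i.
For a conjugate pair |z|^2 = z * conj(z) = (product of roots) = c/a = 1/(1.391) = 0.718907, so |z| = sqrt(0.718907) = 0.8479 for both roots.
Moduli of all roots: 0.8479, 0.8479.
All moduli strictly greater than 1? No.
Verdict: Not stationary.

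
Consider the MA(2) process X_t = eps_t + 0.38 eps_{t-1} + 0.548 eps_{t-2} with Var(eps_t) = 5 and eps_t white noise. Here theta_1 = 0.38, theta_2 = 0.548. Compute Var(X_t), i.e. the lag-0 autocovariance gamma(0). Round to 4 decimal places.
\gamma(0) = 7.2235

For an MA(q) process X_t = eps_t + sum_i theta_i eps_{t-i} with
Var(eps_t) = sigma^2, the variance is
  gamma(0) = sigma^2 * (1 + sum_i theta_i^2).
  sum_i theta_i^2 = (0.38)^2 + (0.548)^2 = 0.1444 + 0.300304 = 0.444704.
  gamma(0) = 5 * (1 + 0.444704) = 5 * 1.444704 = 7.22352, which rounds to 7.2235.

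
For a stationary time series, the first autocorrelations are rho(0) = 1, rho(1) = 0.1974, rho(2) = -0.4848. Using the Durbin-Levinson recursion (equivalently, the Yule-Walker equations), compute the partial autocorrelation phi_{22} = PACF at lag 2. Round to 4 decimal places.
\phi_{22} = -0.5450

The PACF at lag k is phi_{kk}, the last component of the solution
to the Yule-Walker system G_k phi = r_k where
  (G_k)_{ij} = rho(|i - j|), (r_k)_i = rho(i), i,j = 1..k.
Equivalently, Durbin-Levinson gives phi_{kk} iteratively:
  phi_{11} = rho(1)
  phi_{kk} = [rho(k) - sum_{j=1..k-1} phi_{k-1,j} rho(k-j)]
            / [1 - sum_{j=1..k-1} phi_{k-1,j} rho(j)],
  phi_{k,j} = phi_{k-1,j} - phi_{kk} phi_{k-1,k-j},  j = 1..k-1.
Step k = 1:
  phi_11 = rho(1) = 0.1974.
Step k = 2:
  phi_22 = [rho(2) - phi_11 rho(1)] / [1 - phi_11 rho(1)] = [-0.4848 - (0.1974)(0.1974)] / [1 - (0.1974)(0.1974)]
         = -0.52376676 / 0.96103324 = -0.545.
Therefore phi_{22} = -0.5450.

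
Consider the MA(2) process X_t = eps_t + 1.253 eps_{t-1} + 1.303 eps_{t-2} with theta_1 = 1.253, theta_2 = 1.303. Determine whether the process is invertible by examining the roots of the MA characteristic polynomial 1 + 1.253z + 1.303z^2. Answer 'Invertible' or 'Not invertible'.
\text{Not invertible}

The MA(q) characteristic polynomial is P(z) = 1 + 1.253z + 1.303z^2.
Invertibility requires all roots to lie outside the unit circle, i.e. |z| > 1 for every root.
Set 1 + (1.253) z + (1.303) z^2 = 0, i.e. a z^2 + b z + c = 0 with a = 1.303, b = 1.253, c = 1.
Discriminant D = b^2 - 4ac = (1.253)^2 - 4*(1.303)*1 = 1.570009 - (5.212) = -3.641991.
D < 0, so the roots are the complex-conjugate pair z = (-b +/- i sqrt(-D)) / (2a) = -0.4808 +/- 0.7323i.
For a conjugate pair |z|^2 = z * conj(z) = (product of roots) = c/a = 1/(1.303) = 0.76746, so |z| = sqrt(0.76746) = 0.876 for both roots.
Moduli of all roots: 0.8760, 0.8760.
All moduli strictly greater than 1? No.
Verdict: Not invertible.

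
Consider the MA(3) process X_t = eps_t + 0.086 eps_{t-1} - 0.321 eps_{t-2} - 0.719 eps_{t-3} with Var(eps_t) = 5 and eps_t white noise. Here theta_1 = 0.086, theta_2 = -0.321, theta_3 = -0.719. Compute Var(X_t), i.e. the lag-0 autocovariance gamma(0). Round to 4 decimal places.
\gamma(0) = 8.1370

For an MA(q) process X_t = eps_t + sum_i theta_i eps_{t-i} with
Var(eps_t) = sigma^2, the variance is
  gamma(0) = sigma^2 * (1 + sum_i theta_i^2).
  sum_i theta_i^2 = (0.086)^2 + (-0.321)^2 + (-0.719)^2 = 0.007396 + 0.103041 + 0.516961 = 0.627398.
  gamma(0) = 5 * (1 + 0.627398) = 5 * 1.627398 = 8.13699, which rounds to 8.1370.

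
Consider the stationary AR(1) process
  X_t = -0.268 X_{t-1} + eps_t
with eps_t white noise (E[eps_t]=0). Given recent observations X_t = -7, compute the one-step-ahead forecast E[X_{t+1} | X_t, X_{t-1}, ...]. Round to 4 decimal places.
E[X_{t+1} \mid \mathcal F_t] = 1.8760

For an AR(p) model X_t = c + sum_i phi_i X_{t-i} + eps_t, the
one-step-ahead conditional mean is
  E[X_{t+1} | X_t, ...] = c + sum_i phi_i X_{t+1-i}.
Substitute known values:
  E[X_{t+1} | ...] = (-0.268) * (-7)
                   = 1.8760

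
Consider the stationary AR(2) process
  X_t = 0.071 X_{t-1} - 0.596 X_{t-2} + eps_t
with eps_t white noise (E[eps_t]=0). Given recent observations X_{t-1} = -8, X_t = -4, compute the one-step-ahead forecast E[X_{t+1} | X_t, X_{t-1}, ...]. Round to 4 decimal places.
E[X_{t+1} \mid \mathcal F_t] = 4.4840

For an AR(p) model X_t = c + sum_i phi_i X_{t-i} + eps_t, the
one-step-ahead conditional mean is
  E[X_{t+1} | X_t, ...] = c + sum_i phi_i X_{t+1-i}.
Substitute known values:
  E[X_{t+1} | ...] = (0.071) * (-4) + (-0.596) * (-8)
                   = 4.4840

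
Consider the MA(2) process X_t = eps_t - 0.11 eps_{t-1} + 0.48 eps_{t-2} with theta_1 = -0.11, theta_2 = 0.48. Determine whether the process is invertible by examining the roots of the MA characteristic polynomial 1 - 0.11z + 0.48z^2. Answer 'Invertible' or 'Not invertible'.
\text{Invertible}

The MA(q) characteristic polynomial is P(z) = 1 - 0.11z + 0.48z^2.
Invertibility requires all roots to lie outside the unit circle, i.e. |z| > 1 for every root.
Set 1 + (-0.11) z + (0.48) z^2 = 0, i.e. a z^2 + b z + c = 0 with a = 0.48, b = -0.11, c = 1.
Discriminant D = b^2 - 4ac = (-0.11)^2 - 4*(0.48)*1 = 0.0121 - (1.92) = -1.9079.
D < 0, so the roots are the complex-conjugate pair z = (-b +/- i sqrt(-D)) / (2a) = 0.1146 +/- 1.4388i.
For a conjugate pair |z|^2 = z * conj(z) = (product of roots) = c/a = 1/(0.48) = 2.083333, so |z| = sqrt(2.083333) = 1.4434 for both roots.
Moduli of all roots: 1.4434, 1.4434.
All moduli strictly greater than 1? Yes.
Verdict: Invertible.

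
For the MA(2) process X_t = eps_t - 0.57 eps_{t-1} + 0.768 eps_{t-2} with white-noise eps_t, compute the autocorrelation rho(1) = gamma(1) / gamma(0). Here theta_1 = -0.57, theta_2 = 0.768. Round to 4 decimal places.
\rho(1) = -0.5263

For an MA(q) process with theta_0 = 1, the autocovariance is
  gamma(k) = sigma^2 * sum_{i=0..q-k} theta_i * theta_{i+k},
and rho(k) = gamma(k) / gamma(0). Sigma^2 cancels.
  numerator   = (1)*(-0.57) + (-0.57)*(0.768) = -1.00776.
  denominator = (1)^2 + (-0.57)^2 + (0.768)^2 = 1.914724.
  rho(1) = -1.00776 / 1.914724 = -0.5263.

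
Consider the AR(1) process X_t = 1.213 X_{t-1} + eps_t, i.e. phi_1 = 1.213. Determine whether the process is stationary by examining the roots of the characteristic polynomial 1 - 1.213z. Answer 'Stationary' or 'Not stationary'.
\text{Not stationary}

The AR(p) characteristic polynomial is P(z) = 1 - 1.213z.
Stationarity requires all roots to lie outside the unit circle, i.e. |z| > 1 for every root.
This is linear in z: 1 + (-1.213) z = 0  =>  z = -1/(-1.213) = 0.824402,  |z| = 0.824402.
Moduli of all roots: 0.8244.
All moduli strictly greater than 1? No.
Verdict: Not stationary.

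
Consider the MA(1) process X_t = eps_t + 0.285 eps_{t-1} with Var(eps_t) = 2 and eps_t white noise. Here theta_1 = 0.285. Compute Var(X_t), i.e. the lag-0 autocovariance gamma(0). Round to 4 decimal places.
\gamma(0) = 2.1625

For an MA(q) process X_t = eps_t + sum_i theta_i eps_{t-i} with
Var(eps_t) = sigma^2, the variance is
  gamma(0) = sigma^2 * (1 + sum_i theta_i^2).
  sum_i theta_i^2 = (0.285)^2 = 0.081225.
  gamma(0) = 2 * (1 + 0.081225) = 2 * 1.081225 = 2.16245, which rounds to 2.1625.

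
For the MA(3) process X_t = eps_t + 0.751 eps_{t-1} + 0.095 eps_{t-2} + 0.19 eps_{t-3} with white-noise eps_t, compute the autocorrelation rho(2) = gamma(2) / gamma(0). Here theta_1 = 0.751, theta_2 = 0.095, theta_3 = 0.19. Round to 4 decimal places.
\rho(2) = 0.1477

For an MA(q) process with theta_0 = 1, the autocovariance is
  gamma(k) = sigma^2 * sum_{i=0..q-k} theta_i * theta_{i+k},
and rho(k) = gamma(k) / gamma(0). Sigma^2 cancels.
  numerator   = (1)*(0.095) + (0.751)*(0.19) = 0.23769.
  denominator = (1)^2 + (0.751)^2 + (0.095)^2 + (0.19)^2 = 1.609126.
  rho(2) = 0.23769 / 1.609126 = 0.1477.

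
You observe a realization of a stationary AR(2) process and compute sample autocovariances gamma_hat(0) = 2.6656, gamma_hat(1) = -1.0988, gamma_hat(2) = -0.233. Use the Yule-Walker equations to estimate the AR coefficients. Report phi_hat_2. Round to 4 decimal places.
\hat\phi_{2} = -0.3100

The Yule-Walker equations for an AR(p) process read, in matrix form,
  Gamma_p phi = r_p,   with   (Gamma_p)_{ij} = gamma(|i - j|),
                       (r_p)_i = gamma(i),   i,j = 1..p.
Substitute the sample gammas (Toeplitz matrix and right-hand side of size 2):
  Gamma_p = [[2.6656, -1.0988], [-1.0988, 2.6656]]
  r_p     = [-1.0988, -0.233]
Written out:
  2.6656 phi_1 - 1.0988 phi_2 = -1.0988
  -1.0988 phi_1 + 2.6656 phi_2 = -0.233
Solve by Cramer's rule:
  det = gamma(0)^2 - gamma(1)^2 = (2.6656)^2 - (-1.0988)^2 = 7.10542336 - 1.20736144 = 5.89806192
  phi_hat_1 = [gamma(1) gamma(0) - gamma(1) gamma(2)] / det = [(-1.0988)(2.6656) - (-1.0988)(-0.233)] / 5.89806192 = -3.18498168 / 5.89806192 = -0.54
  phi_hat_2 = [gamma(0) gamma(2) - gamma(1)^2] / det = [(2.6656)(-0.233) - (-1.0988)^2] / 5.89806192 = -1.82844624 / 5.89806192 = -0.31
So phi_hat = [-0.5400, -0.3100].
Therefore phi_hat_2 = -0.3100.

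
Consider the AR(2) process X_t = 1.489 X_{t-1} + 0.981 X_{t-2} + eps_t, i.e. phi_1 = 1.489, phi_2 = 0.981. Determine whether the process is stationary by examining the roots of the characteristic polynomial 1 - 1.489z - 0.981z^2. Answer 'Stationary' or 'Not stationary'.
\text{Not stationary}

The AR(p) characteristic polynomial is P(z) = 1 - 1.489z - 0.981z^2.
Stationarity requires all roots to lie outside the unit circle, i.e. |z| > 1 for every root.
Set 1 + (-1.489) z + (-0.981) z^2 = 0, i.e. a z^2 + b z + c = 0 with a = -0.981, b = -1.489, c = 1.
Discriminant D = b^2 - 4ac = (-1.489)^2 - 4*(-0.981)*1 = 2.217121 - (-3.924) = 6.141121.
D >= 0, so the roots are real: z = (-b +/- sqrt(D)) / (2a) = (1.489 +/- 2.478129) / (-1.962).
  z_1 = (1.489 + 2.478129) / (-1.962) = -2.022,   |z_1| = 2.022.
  z_2 = (1.489 - 2.478129) / (-1.962) = 0.5041,   |z_2| = 0.5041.
Moduli of all roots: 2.0220, 0.5041.
All moduli strictly greater than 1? No.
Verdict: Not stationary.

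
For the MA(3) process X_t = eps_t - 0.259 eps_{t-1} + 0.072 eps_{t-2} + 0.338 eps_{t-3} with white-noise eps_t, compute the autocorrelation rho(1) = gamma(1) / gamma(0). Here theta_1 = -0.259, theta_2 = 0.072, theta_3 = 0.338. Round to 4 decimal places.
\rho(1) = -0.2135

For an MA(q) process with theta_0 = 1, the autocovariance is
  gamma(k) = sigma^2 * sum_{i=0..q-k} theta_i * theta_{i+k},
and rho(k) = gamma(k) / gamma(0). Sigma^2 cancels.
  numerator   = (1)*(-0.259) + (-0.259)*(0.072) + (0.072)*(0.338) = -0.253312.
  denominator = (1)^2 + (-0.259)^2 + (0.072)^2 + (0.338)^2 = 1.186509.
  rho(1) = -0.253312 / 1.186509 = -0.2135.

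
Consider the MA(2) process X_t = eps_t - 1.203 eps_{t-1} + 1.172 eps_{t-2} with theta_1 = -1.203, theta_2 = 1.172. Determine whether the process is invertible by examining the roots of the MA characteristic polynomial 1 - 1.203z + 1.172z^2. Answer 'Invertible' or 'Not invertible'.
\text{Not invertible}

The MA(q) characteristic polynomial is P(z) = 1 - 1.203z + 1.172z^2.
Invertibility requires all roots to lie outside the unit circle, i.e. |z| > 1 for every root.
Set 1 + (-1.203) z + (1.172) z^2 = 0, i.e. a z^2 + b z + c = 0 with a = 1.172, b = -1.203, c = 1.
Discriminant D = b^2 - 4ac = (-1.203)^2 - 4*(1.172)*1 = 1.447209 - (4.688) = -3.240791.
D < 0, so the roots are the complex-conjugate pair z = (-b +/- i sqrt(-D)) / (2a) = 0.5132 +/- 0.768i.
For a conjugate pair |z|^2 = z * conj(z) = (product of roots) = c/a = 1/(1.172) = 0.853242, so |z| = sqrt(0.853242) = 0.9237 for both roots.
Moduli of all roots: 0.9237, 0.9237.
All moduli strictly greater than 1? No.
Verdict: Not invertible.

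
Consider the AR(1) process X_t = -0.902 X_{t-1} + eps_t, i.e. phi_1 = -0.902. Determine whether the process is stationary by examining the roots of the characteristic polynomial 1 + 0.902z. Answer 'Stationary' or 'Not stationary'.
\text{Stationary}

The AR(p) characteristic polynomial is P(z) = 1 + 0.902z.
Stationarity requires all roots to lie outside the unit circle, i.e. |z| > 1 for every root.
This is linear in z: 1 + (0.902) z = 0  =>  z = -1/(0.902) = -1.108647,  |z| = 1.108647.
Moduli of all roots: 1.1086.
All moduli strictly greater than 1? Yes.
Verdict: Stationary.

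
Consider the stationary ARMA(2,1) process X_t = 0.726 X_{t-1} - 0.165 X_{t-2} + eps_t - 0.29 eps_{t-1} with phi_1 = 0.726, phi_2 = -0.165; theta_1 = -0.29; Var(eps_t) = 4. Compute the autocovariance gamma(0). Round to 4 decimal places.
\gamma(0) = 4.8582

Multiply the model equation by X_{t-k} and take expectations. With theta_0 = psi_0 = 1 and psi_j the MA(infinity) weights, this gives
  gamma(k) - sum_i phi_i gamma(k-i) = c_k,
  c_k = sigma^2 * sum_{j=k..q} theta_j psi_{j-k}   (c_k = 0 for k > q),
using gamma(-m) = gamma(m).
psi-weights needed (psi_j = theta_j + sum_i phi_i psi_{j-i}):
  psi_1 = theta_1 + phi_1 = -0.29 + (0.726) = 0.436
Right-hand sides:
  c_0 = sigma^2 (1 + theta_1 psi_1) = 4 * (1 + (-0.29)(0.436)) = 4 * 0.87356 = 3.49424
  c_1 = sigma^2 theta_1 = 4 * (-0.29) = -1.16
  c_2 = 0
Equations for k = 0, 1, 2 (AR order 2, c_2 = 0):
  (E0) gamma(0) = phi_1 gamma(1) + phi_2 gamma(2) + c_0
  (E1) gamma(1) = phi_1 gamma(0) + phi_2 gamma(1) + c_1
  (E2) gamma(2) = phi_1 gamma(1) + phi_2 gamma(0)
From (E1): gamma(1) = A gamma(0) + B with
  A = phi_1 / (1 - phi_2) = 0.726 / 1.165 = 0.623176,   B = c_1 / (1 - phi_2) = -1.16 / 1.165 = -0.995708.
Insert (E2) into (E0): gamma(0) (1 - phi_2^2) = phi_1 (1 + phi_2) gamma(1) + c_0.
  phi_1 (1 + phi_2) = (0.726)(0.835) = 0.60621,   1 - phi_2^2 = 0.972775.
Replace gamma(1) by A gamma(0) + B and collect gamma(0):
  gamma(0) [0.972775 - (0.60621)(0.623176)] = (0.60621)(-0.995708) + 3.49424
  gamma(0) * 0.594999 = 2.890632
  gamma(0) = 2.890632 / 0.594999 = 4.858209.
Therefore gamma(0) = 4.8582 (to 4 decimal places).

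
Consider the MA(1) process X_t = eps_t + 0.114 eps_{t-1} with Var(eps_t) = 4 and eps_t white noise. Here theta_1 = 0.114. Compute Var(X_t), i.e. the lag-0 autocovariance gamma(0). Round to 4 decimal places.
\gamma(0) = 4.0520

For an MA(q) process X_t = eps_t + sum_i theta_i eps_{t-i} with
Var(eps_t) = sigma^2, the variance is
  gamma(0) = sigma^2 * (1 + sum_i theta_i^2).
  sum_i theta_i^2 = (0.114)^2 = 0.012996.
  gamma(0) = 4 * (1 + 0.012996) = 4 * 1.012996 = 4.051984, which rounds to 4.0520.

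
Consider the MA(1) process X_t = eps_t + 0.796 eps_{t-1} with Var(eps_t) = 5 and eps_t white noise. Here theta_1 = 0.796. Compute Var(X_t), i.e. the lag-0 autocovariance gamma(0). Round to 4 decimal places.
\gamma(0) = 8.1681

For an MA(q) process X_t = eps_t + sum_i theta_i eps_{t-i} with
Var(eps_t) = sigma^2, the variance is
  gamma(0) = sigma^2 * (1 + sum_i theta_i^2).
  sum_i theta_i^2 = (0.796)^2 = 0.633616.
  gamma(0) = 5 * (1 + 0.633616) = 5 * 1.633616 = 8.16808, which rounds to 8.1681.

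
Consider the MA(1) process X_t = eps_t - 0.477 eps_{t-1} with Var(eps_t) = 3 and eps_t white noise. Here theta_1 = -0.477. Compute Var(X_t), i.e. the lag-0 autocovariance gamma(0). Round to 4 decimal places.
\gamma(0) = 3.6826

For an MA(q) process X_t = eps_t + sum_i theta_i eps_{t-i} with
Var(eps_t) = sigma^2, the variance is
  gamma(0) = sigma^2 * (1 + sum_i theta_i^2).
  sum_i theta_i^2 = (-0.477)^2 = 0.227529.
  gamma(0) = 3 * (1 + 0.227529) = 3 * 1.227529 = 3.682587, which rounds to 3.6826.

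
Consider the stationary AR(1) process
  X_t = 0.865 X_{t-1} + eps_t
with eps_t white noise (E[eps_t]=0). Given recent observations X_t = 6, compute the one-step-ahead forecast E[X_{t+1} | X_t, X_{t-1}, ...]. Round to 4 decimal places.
E[X_{t+1} \mid \mathcal F_t] = 5.1900

For an AR(p) model X_t = c + sum_i phi_i X_{t-i} + eps_t, the
one-step-ahead conditional mean is
  E[X_{t+1} | X_t, ...] = c + sum_i phi_i X_{t+1-i}.
Substitute known values:
  E[X_{t+1} | ...] = (0.865) * (6)
                   = 5.1900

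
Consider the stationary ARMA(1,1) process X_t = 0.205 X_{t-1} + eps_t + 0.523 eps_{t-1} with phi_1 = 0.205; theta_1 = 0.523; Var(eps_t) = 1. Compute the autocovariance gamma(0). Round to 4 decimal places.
\gamma(0) = 1.5532

Multiply the model equation by X_{t-k} and take expectations. With theta_0 = psi_0 = 1 and psi_j the MA(infinity) weights, this gives
  gamma(k) - sum_i phi_i gamma(k-i) = c_k,
  c_k = sigma^2 * sum_{j=k..q} theta_j psi_{j-k}   (c_k = 0 for k > q),
using gamma(-m) = gamma(m).
psi-weights needed (psi_j = theta_j + sum_i phi_i psi_{j-i}):
  psi_1 = theta_1 + phi_1 = 0.523 + (0.205) = 0.728
Right-hand sides:
  c_0 = sigma^2 (1 + theta_1 psi_1) = 1 * (1 + (0.523)(0.728)) = 1 * 1.380744 = 1.380744
  c_1 = sigma^2 theta_1 = 1 * (0.523) = 0.523
  c_2 = 0
Equations for k = 0 and k = 1 (AR order 1):
  gamma(0) = phi_1 gamma(1) + c_0
  gamma(1) = phi_1 gamma(0) + c_1
Substituting the second into the first: gamma(0) (1 - phi_1^2) = c_0 + phi_1 c_1, so
  gamma(0) = (c_0 + phi_1 c_1) / (1 - phi_1^2) = (1.380744 + (0.205)(0.523)) / (1 - (0.205)^2) = 1.487959 / 0.957975 = 1.553234.
Therefore gamma(0) = 1.5532 (to 4 decimal places).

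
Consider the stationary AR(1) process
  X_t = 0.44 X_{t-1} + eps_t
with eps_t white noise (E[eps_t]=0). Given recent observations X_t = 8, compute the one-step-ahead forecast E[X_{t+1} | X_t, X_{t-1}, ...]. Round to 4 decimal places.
E[X_{t+1} \mid \mathcal F_t] = 3.5200

For an AR(p) model X_t = c + sum_i phi_i X_{t-i} + eps_t, the
one-step-ahead conditional mean is
  E[X_{t+1} | X_t, ...] = c + sum_i phi_i X_{t+1-i}.
Substitute known values:
  E[X_{t+1} | ...] = (0.44) * (8)
                   = 3.5200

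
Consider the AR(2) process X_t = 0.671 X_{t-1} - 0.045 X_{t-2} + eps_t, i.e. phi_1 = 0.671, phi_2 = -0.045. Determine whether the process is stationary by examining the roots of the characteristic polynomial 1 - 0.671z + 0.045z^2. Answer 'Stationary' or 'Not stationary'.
\text{Stationary}

The AR(p) characteristic polynomial is P(z) = 1 - 0.671z + 0.045z^2.
Stationarity requires all roots to lie outside the unit circle, i.e. |z| > 1 for every root.
Set 1 + (-0.671) z + (0.045) z^2 = 0, i.e. a z^2 + b z + c = 0 with a = 0.045, b = -0.671, c = 1.
Discriminant D = b^2 - 4ac = (-0.671)^2 - 4*(0.045)*1 = 0.450241 - (0.18) = 0.270241.
D >= 0, so the roots are real: z = (-b +/- sqrt(D)) / (2a) = (0.671 +/- 0.519847) / (0.09).
  z_1 = (0.671 + 0.519847) / (0.09) = 13.2316,   |z_1| = 13.2316.
  z_2 = (0.671 - 0.519847) / (0.09) = 1.6795,   |z_2| = 1.6795.
Moduli of all roots: 13.2316, 1.6795.
All moduli strictly greater than 1? Yes.
Verdict: Stationary.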